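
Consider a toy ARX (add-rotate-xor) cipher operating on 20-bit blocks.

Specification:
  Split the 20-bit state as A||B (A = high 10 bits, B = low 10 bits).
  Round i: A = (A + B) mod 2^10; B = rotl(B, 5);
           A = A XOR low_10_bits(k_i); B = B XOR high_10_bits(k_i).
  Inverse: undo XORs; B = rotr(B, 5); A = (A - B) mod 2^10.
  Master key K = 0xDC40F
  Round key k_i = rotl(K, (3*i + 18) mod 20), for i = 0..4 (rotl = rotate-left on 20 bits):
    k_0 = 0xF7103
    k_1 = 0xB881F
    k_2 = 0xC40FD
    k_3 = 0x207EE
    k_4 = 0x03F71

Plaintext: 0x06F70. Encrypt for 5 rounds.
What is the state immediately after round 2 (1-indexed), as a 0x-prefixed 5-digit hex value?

s_0 = plaintext = 0x06F70
s_1 = Round(s_0, k_0) = 0xA21C7
s_2 = Round(s_1, k_1) = 0x1420C
s_3 = Round(s_2, k_2) = 0xA8680
s_4 = Round(s_3, k_3) = 0xB3C95
s_5 = Round(s_4, k_4) = 0x056AB

0x1420C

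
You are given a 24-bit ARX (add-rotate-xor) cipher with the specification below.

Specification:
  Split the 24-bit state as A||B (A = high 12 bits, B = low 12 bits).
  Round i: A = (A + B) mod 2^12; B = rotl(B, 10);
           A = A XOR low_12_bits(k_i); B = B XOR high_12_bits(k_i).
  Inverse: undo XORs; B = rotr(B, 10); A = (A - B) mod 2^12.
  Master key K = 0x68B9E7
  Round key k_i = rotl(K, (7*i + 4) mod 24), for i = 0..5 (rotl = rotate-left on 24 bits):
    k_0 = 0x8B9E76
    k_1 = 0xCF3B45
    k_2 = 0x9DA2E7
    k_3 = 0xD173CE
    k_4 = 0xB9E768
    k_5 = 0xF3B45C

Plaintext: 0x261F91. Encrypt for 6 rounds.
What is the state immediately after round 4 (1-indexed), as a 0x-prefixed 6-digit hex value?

s_0 = plaintext = 0x261F91
s_1 = Round(s_0, k_0) = 0xF84F5D
s_2 = Round(s_1, k_1) = 0x5A4B24
s_3 = Round(s_2, k_2) = 0x22FB13
s_4 = Round(s_3, k_3) = 0xE8C3D3
s_5 = Round(s_4, k_4) = 0x53776A
s_6 = Round(s_5, k_5) = 0x8FD6E1

0xE8C3D3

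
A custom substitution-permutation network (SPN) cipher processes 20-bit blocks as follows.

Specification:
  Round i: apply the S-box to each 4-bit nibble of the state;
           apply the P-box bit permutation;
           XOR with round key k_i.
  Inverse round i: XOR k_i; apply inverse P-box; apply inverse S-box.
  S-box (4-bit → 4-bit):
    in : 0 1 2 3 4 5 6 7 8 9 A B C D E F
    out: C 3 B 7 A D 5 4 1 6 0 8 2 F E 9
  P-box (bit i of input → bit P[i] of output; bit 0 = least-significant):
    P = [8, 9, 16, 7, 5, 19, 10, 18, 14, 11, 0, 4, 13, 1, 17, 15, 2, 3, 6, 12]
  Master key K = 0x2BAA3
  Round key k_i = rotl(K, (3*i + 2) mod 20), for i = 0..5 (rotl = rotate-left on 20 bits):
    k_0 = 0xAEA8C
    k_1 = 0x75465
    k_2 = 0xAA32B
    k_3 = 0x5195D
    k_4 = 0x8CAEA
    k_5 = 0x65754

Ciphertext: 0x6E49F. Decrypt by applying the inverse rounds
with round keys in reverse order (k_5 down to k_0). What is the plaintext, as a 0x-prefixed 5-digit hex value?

0x097D2

s_0 = ciphertext = 0x6E49F
s_1 = InvRound(s_0, k_5) = 0xE27A2
s_2 = InvRound(s_1, k_4) = 0x95108
s_3 = InvRound(s_2, k_3) = 0x6AD4A
s_4 = InvRound(s_3, k_2) = 0x7A9DC
s_5 = InvRound(s_4, k_1) = 0x4FD6F
s_6 = InvRound(s_5, k_0) = 0x097D2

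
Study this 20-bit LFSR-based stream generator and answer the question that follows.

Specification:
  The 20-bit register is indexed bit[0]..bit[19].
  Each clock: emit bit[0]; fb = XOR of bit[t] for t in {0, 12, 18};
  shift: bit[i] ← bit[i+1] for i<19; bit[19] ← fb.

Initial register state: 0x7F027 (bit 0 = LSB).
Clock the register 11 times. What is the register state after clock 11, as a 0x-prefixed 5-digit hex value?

0xDDAFE

reg_0 = 0x7F027
clock 1: out=1, reg = 0xBF813
clock 2: out=1, reg = 0x5FC09
clock 3: out=1, reg = 0xAFE04
clock 4: out=0, reg = 0xD7F02
clock 5: out=0, reg = 0x6BF81
clock 6: out=1, reg = 0xB5FC0
clock 7: out=0, reg = 0xDAFE0
clock 8: out=0, reg = 0xED7F0
clock 9: out=0, reg = 0x76BF8
clock 10: out=0, reg = 0xBB5FC
clock 11: out=0, reg = 0xDDAFE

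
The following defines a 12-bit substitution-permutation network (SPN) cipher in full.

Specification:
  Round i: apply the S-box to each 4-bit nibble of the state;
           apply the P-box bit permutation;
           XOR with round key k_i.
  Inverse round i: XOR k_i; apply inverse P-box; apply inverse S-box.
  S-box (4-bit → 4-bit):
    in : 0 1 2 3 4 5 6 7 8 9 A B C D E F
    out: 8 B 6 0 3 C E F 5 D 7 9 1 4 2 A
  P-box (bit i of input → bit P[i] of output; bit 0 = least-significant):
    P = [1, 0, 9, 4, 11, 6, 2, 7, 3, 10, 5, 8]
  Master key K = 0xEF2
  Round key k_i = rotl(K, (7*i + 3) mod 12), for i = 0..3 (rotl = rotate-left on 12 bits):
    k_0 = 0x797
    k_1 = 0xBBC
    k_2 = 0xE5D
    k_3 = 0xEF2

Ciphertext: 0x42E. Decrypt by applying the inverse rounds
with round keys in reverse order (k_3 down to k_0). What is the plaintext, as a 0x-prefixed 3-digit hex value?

0xF56

s_0 = ciphertext = 0x42E
s_1 = InvRound(s_0, k_3) = 0xC75
s_2 = InvRound(s_1, k_2) = 0x83D
s_3 = InvRound(s_2, k_1) = 0x002
s_4 = InvRound(s_3, k_0) = 0xF56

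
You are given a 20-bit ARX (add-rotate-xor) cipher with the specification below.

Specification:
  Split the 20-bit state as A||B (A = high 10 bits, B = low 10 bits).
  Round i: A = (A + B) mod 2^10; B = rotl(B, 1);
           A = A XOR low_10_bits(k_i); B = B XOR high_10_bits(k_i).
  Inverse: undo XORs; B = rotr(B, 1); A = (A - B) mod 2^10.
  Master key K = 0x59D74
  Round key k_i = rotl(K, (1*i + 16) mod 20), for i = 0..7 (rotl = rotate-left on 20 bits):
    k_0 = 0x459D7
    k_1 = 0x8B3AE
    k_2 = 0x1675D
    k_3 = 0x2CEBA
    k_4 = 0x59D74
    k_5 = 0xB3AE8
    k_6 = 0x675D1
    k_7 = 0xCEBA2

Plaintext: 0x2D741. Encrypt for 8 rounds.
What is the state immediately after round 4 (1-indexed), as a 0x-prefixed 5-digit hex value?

0x08C1C

s_0 = plaintext = 0x2D741
s_1 = Round(s_0, k_0) = 0x88795
s_2 = Round(s_1, k_1) = 0x86107
s_3 = Round(s_2, k_2) = 0x10A57
s_4 = Round(s_3, k_3) = 0x08C1C
s_5 = Round(s_4, k_4) = 0x52D5F
s_6 = Round(s_5, k_5) = 0x10870
s_7 = Round(s_6, k_6) = 0x58D7D
s_8 = Round(s_7, k_7) = 0x509C0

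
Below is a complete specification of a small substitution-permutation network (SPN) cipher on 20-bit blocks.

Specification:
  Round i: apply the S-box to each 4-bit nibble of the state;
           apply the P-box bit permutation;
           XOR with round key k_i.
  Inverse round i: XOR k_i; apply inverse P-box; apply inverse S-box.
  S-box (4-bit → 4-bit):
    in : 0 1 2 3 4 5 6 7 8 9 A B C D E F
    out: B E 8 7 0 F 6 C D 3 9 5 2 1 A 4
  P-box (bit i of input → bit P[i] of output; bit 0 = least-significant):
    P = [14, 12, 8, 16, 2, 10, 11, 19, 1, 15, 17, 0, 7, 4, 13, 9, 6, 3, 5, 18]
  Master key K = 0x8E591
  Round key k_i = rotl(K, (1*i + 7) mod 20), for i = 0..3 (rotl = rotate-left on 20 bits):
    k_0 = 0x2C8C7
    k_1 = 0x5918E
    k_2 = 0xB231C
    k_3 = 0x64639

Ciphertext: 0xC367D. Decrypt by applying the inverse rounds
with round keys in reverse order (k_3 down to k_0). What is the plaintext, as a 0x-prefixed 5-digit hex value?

s_0 = ciphertext = 0xC367D
s_1 = InvRound(s_0, k_3) = 0xDFFA9
s_2 = InvRound(s_1, k_2) = 0x79139
s_3 = InvRound(s_2, k_1) = 0xF98D4
s_4 = InvRound(s_3, k_0) = 0x2CA20

0x2CA20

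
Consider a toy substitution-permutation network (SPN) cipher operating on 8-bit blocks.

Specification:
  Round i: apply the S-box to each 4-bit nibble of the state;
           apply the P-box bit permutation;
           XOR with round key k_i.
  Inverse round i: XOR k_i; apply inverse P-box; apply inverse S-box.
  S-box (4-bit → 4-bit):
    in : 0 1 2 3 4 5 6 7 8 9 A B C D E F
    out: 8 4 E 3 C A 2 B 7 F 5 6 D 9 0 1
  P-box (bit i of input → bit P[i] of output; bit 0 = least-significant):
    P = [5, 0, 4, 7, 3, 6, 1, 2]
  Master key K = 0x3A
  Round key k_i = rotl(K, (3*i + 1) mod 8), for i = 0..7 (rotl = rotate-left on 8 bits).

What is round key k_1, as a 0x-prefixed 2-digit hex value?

K = 0x3A
k_0 = rotl(K, (3*0+1) mod 8) = rotl(K, 1) = 0x74
k_1 = rotl(K, (3*1+1) mod 8) = rotl(K, 4) = 0xA3

0xA3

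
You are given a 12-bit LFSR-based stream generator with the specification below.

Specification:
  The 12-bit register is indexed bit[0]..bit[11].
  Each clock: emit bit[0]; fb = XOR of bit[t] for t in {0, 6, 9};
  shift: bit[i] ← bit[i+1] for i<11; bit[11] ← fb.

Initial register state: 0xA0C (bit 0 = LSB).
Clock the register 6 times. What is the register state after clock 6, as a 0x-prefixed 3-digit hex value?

reg_0 = 0xA0C
clock 1: out=0, reg = 0xD06
clock 2: out=0, reg = 0x683
clock 3: out=1, reg = 0x341
clock 4: out=1, reg = 0x9A0
clock 5: out=0, reg = 0x4D0
clock 6: out=0, reg = 0xA68

0xA68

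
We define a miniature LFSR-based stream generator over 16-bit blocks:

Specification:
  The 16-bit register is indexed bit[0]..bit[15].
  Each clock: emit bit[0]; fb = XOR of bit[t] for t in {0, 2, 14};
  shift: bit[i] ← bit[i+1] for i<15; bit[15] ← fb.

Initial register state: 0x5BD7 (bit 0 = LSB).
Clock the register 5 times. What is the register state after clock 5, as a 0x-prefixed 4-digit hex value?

0xFADE

reg_0 = 0x5BD7
clock 1: out=1, reg = 0xADEB
clock 2: out=1, reg = 0xD6F5
clock 3: out=1, reg = 0xEB7A
clock 4: out=0, reg = 0xF5BD
clock 5: out=1, reg = 0xFADE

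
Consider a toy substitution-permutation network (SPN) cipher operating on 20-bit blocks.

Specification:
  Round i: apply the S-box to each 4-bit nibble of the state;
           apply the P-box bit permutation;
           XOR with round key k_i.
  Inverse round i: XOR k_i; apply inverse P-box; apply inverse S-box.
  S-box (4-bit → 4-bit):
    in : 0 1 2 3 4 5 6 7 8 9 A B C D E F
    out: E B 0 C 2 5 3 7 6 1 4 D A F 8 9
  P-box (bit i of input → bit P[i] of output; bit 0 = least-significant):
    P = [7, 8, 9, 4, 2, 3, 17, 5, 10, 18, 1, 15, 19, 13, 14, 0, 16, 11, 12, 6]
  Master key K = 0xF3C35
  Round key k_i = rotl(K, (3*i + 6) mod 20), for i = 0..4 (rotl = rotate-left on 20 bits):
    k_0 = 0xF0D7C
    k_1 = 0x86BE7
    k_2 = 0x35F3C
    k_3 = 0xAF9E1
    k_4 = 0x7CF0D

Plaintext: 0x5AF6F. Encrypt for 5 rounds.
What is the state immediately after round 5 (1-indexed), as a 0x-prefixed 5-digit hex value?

0x689C7

s_0 = plaintext = 0x5AF6F
s_1 = Round(s_0, k_0) = 0xED9E0
s_2 = Round(s_1, k_1) = 0x00C96
s_3 = Round(s_2, k_2) = 0x7A6F9
s_4 = Round(s_3, k_3) = 0xFA545
s_5 = Round(s_4, k_4) = 0x689C7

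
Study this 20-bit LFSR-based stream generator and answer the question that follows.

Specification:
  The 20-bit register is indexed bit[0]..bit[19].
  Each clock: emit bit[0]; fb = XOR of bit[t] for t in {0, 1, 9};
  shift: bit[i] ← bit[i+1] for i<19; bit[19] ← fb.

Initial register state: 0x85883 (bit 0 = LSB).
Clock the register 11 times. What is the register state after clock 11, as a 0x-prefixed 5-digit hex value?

reg_0 = 0x85883
clock 1: out=1, reg = 0x42C41
clock 2: out=1, reg = 0xA1620
clock 3: out=0, reg = 0xD0B10
clock 4: out=0, reg = 0xE8588
clock 5: out=0, reg = 0x742C4
clock 6: out=0, reg = 0xBA162
clock 7: out=0, reg = 0xDD0B1
clock 8: out=1, reg = 0xEE858
clock 9: out=0, reg = 0x7742C
clock 10: out=0, reg = 0x3BA16
clock 11: out=0, reg = 0x1DD0B

0x1DD0B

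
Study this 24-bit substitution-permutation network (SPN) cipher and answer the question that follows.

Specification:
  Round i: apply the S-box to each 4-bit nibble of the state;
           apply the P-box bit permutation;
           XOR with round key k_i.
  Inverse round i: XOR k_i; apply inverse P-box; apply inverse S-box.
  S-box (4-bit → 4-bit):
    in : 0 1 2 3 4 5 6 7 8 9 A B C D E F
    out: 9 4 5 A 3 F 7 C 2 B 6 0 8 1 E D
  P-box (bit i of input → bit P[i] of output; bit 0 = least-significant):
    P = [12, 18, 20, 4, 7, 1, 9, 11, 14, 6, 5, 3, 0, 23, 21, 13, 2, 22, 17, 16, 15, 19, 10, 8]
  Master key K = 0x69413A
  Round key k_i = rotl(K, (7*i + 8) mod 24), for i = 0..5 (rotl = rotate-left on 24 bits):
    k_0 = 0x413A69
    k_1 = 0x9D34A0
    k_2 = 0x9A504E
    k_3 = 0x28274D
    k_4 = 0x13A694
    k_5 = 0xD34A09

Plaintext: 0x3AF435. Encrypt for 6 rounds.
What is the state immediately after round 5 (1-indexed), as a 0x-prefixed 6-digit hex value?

s_0 = plaintext = 0x3AF435
s_1 = Round(s_0, k_0) = 0x3F433A
s_2 = Round(s_1, k_1) = 0x023DEF
s_3 = Round(s_2, k_2) = 0x08AB58
s_4 = Round(s_3, k_3) = 0xCCACCF
s_5 = Round(s_4, k_4) = 0xA2BF8C
s_6 = Round(s_5, k_5) = 0xD90E37

0xA2BF8C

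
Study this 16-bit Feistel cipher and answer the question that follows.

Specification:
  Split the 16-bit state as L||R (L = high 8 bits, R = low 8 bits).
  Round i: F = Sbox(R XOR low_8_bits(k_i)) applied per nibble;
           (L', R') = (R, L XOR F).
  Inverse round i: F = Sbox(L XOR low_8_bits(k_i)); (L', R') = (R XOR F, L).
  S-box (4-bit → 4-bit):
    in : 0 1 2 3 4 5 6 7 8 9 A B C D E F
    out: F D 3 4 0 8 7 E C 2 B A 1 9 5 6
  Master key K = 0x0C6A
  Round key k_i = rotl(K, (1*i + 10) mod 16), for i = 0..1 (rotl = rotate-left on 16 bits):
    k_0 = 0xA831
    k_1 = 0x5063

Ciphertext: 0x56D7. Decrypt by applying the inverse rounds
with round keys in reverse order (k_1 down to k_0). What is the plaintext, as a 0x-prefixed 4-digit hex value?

s_0 = ciphertext = 0x56D7
s_1 = InvRound(s_0, k_1) = 0x9F56
s_2 = InvRound(s_1, k_0) = 0xE39F

0xE39F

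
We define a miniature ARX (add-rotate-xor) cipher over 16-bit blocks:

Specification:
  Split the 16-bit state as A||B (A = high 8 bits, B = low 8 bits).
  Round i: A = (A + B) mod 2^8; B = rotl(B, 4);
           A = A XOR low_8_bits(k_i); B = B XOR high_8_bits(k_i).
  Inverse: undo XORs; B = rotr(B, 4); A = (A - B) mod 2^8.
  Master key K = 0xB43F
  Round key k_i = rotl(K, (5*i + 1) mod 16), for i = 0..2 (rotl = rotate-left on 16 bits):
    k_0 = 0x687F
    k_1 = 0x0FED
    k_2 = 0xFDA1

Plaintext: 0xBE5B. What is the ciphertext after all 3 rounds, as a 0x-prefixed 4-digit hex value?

s_0 = plaintext = 0xBE5B
s_1 = Round(s_0, k_0) = 0x66DD
s_2 = Round(s_1, k_1) = 0xAED2
s_3 = Round(s_2, k_2) = 0x21D0

0x21D0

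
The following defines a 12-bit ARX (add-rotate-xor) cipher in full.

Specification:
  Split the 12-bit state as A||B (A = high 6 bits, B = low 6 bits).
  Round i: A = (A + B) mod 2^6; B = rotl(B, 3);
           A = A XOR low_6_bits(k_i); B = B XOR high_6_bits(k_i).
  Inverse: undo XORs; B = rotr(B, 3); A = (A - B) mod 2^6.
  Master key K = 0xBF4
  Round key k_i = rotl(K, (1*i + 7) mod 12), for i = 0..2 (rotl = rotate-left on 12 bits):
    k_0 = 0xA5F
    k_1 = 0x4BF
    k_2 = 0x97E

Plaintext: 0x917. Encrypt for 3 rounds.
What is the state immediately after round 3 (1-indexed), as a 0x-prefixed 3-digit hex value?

0xBA4

s_0 = plaintext = 0x917
s_1 = Round(s_0, k_0) = 0x913
s_2 = Round(s_1, k_1) = 0x208
s_3 = Round(s_2, k_2) = 0xBA4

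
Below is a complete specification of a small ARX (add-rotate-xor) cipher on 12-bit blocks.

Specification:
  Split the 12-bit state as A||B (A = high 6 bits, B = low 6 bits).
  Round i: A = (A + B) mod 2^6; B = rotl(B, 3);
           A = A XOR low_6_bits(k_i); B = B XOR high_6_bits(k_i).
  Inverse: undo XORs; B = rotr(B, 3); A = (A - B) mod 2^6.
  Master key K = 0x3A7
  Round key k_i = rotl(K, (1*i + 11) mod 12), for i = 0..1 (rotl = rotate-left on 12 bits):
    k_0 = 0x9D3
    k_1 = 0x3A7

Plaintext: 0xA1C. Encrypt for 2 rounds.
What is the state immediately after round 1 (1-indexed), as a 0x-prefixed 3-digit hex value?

s_0 = plaintext = 0xA1C
s_1 = Round(s_0, k_0) = 0x5C4
s_2 = Round(s_1, k_1) = 0xF2E

0x5C4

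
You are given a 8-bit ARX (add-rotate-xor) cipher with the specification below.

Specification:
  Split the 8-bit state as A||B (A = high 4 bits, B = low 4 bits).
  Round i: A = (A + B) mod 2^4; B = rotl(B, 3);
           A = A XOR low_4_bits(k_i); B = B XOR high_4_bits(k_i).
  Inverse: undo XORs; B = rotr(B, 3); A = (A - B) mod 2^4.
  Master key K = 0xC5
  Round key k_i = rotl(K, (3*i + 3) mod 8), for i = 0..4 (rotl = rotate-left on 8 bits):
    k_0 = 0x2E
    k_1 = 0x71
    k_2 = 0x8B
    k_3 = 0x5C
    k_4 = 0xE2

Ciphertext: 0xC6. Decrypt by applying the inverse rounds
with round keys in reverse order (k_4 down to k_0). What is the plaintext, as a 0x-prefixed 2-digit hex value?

0x29

s_0 = ciphertext = 0xC6
s_1 = InvRound(s_0, k_4) = 0xD1
s_2 = InvRound(s_1, k_3) = 0x98
s_3 = InvRound(s_2, k_2) = 0x20
s_4 = InvRound(s_3, k_1) = 0x5E
s_5 = InvRound(s_4, k_0) = 0x29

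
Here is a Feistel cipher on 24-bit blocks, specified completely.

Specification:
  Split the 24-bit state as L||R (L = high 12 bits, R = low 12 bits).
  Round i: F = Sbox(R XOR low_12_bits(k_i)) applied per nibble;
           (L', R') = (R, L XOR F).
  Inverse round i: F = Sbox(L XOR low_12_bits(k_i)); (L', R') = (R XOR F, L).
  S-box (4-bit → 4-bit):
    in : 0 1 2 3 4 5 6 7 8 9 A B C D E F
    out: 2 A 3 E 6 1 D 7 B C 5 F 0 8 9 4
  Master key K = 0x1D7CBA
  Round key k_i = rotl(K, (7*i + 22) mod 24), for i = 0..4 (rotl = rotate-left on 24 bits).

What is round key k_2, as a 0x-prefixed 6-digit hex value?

0xCBA1D7

K = 0x1D7CBA
k_0 = rotl(K, (7*0+22) mod 24) = rotl(K, 22) = 0x875F2E
k_1 = rotl(K, (7*1+22) mod 24) = rotl(K, 5) = 0xAF9743
k_2 = rotl(K, (7*2+22) mod 24) = rotl(K, 12) = 0xCBA1D7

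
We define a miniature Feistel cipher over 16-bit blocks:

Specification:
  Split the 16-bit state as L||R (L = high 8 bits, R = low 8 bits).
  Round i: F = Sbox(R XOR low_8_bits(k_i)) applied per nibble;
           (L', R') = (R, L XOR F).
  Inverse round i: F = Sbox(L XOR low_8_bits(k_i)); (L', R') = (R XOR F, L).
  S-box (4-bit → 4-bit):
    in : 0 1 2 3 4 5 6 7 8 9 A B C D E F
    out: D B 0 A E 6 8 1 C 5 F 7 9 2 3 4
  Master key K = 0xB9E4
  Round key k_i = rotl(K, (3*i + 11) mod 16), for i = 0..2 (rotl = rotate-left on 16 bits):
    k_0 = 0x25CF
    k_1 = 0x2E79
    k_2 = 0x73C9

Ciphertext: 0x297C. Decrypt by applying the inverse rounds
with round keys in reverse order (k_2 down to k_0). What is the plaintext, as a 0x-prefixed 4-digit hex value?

0xAE85

s_0 = ciphertext = 0x297C
s_1 = InvRound(s_0, k_2) = 0x4129
s_2 = InvRound(s_1, k_1) = 0x8541
s_3 = InvRound(s_2, k_0) = 0xAE85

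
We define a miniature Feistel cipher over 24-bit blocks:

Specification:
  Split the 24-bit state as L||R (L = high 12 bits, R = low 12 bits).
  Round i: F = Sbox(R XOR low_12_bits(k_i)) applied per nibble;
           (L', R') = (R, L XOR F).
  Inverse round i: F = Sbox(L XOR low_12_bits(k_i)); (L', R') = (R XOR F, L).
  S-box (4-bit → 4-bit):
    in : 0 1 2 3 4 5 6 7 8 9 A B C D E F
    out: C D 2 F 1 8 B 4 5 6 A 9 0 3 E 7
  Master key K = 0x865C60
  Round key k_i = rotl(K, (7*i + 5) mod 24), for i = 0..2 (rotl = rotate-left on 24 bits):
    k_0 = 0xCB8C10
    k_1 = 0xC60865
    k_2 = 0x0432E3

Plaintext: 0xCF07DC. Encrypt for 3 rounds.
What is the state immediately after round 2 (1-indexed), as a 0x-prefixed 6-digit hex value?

0x5F04B4

s_0 = plaintext = 0xCF07DC
s_1 = Round(s_0, k_0) = 0x7DC5F0
s_2 = Round(s_1, k_1) = 0x5F04B4
s_3 = Round(s_2, k_2) = 0x4B4E74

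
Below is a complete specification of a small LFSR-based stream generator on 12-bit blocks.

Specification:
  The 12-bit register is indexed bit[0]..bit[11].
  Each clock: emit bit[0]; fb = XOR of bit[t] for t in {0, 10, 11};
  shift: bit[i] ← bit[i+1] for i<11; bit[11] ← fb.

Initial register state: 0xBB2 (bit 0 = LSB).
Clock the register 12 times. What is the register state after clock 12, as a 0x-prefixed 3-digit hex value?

0x88B

reg_0 = 0xBB2
clock 1: out=0, reg = 0xDD9
clock 2: out=1, reg = 0xEEC
clock 3: out=0, reg = 0x776
clock 4: out=0, reg = 0xBBB
clock 5: out=1, reg = 0x5DD
clock 6: out=1, reg = 0x2EE
clock 7: out=0, reg = 0x177
clock 8: out=1, reg = 0x8BB
clock 9: out=1, reg = 0x45D
clock 10: out=1, reg = 0x22E
clock 11: out=0, reg = 0x117
clock 12: out=1, reg = 0x88B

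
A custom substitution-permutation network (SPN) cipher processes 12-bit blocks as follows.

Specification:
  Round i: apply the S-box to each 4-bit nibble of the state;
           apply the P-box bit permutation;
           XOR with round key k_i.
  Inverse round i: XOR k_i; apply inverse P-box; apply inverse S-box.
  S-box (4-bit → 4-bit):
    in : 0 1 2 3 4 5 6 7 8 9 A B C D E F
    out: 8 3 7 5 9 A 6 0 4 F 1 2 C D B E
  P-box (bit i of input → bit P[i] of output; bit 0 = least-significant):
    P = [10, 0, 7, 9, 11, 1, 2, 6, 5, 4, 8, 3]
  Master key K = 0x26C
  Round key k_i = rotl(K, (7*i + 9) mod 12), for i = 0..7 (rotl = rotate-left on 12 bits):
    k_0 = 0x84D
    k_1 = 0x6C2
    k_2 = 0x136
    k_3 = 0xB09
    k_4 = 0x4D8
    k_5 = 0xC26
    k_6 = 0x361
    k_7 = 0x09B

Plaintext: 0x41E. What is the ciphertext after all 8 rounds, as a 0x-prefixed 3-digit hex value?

0x5B0

s_0 = plaintext = 0x41E
s_1 = Round(s_0, k_0) = 0x666
s_2 = Round(s_1, k_1) = 0x755
s_3 = Round(s_2, k_2) = 0x375
s_4 = Round(s_3, k_3) = 0x828
s_5 = Round(s_4, k_4) = 0xD5E
s_6 = Round(s_5, k_5) = 0xB4D
s_7 = Round(s_6, k_6) = 0xDB1
s_8 = Round(s_7, k_7) = 0x5B0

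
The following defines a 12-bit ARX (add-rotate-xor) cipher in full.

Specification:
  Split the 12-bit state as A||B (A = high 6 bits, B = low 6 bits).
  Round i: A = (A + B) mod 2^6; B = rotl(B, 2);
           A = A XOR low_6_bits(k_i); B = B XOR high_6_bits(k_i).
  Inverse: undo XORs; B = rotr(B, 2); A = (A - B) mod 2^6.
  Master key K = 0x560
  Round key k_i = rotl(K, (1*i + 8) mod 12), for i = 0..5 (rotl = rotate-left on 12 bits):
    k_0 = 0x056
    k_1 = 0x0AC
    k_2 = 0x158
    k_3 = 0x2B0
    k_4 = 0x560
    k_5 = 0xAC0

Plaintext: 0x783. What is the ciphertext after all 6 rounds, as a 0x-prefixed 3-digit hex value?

s_0 = plaintext = 0x783
s_1 = Round(s_0, k_0) = 0xDCD
s_2 = Round(s_1, k_1) = 0xA36
s_3 = Round(s_2, k_2) = 0x19E
s_4 = Round(s_3, k_3) = 0x533
s_5 = Round(s_4, k_4) = 0x9DA
s_6 = Round(s_5, k_5) = 0x042

0x042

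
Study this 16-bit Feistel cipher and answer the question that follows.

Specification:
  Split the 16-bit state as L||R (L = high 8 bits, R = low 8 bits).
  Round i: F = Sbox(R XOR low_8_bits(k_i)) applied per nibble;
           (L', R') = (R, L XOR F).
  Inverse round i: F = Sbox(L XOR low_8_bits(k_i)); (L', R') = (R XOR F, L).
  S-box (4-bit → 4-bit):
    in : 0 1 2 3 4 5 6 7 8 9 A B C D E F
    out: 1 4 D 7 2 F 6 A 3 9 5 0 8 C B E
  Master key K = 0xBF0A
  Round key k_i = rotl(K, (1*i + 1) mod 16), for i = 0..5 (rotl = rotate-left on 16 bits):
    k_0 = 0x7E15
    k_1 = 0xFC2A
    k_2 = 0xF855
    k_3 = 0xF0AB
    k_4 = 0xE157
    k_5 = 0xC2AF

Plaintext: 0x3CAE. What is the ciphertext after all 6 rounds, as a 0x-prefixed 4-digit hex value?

s_0 = plaintext = 0x3CAE
s_1 = Round(s_0, k_0) = 0xAE3C
s_2 = Round(s_1, k_1) = 0x3CE8
s_3 = Round(s_2, k_2) = 0xE830
s_4 = Round(s_3, k_3) = 0x3078
s_5 = Round(s_4, k_4) = 0x78EE
s_6 = Round(s_5, k_5) = 0xEE5C

0xEE5C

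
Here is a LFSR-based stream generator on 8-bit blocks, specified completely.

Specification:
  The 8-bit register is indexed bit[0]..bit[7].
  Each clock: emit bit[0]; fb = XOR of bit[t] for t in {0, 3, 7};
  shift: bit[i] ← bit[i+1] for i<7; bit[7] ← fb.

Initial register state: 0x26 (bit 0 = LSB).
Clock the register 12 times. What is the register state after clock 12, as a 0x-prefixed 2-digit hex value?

reg_0 = 0x26
clock 1: out=0, reg = 0x13
clock 2: out=1, reg = 0x89
clock 3: out=1, reg = 0xC4
clock 4: out=0, reg = 0xE2
clock 5: out=0, reg = 0xF1
clock 6: out=1, reg = 0x78
clock 7: out=0, reg = 0xBC
clock 8: out=0, reg = 0x5E
clock 9: out=0, reg = 0xAF
clock 10: out=1, reg = 0xD7
clock 11: out=1, reg = 0x6B
clock 12: out=1, reg = 0x35

0x35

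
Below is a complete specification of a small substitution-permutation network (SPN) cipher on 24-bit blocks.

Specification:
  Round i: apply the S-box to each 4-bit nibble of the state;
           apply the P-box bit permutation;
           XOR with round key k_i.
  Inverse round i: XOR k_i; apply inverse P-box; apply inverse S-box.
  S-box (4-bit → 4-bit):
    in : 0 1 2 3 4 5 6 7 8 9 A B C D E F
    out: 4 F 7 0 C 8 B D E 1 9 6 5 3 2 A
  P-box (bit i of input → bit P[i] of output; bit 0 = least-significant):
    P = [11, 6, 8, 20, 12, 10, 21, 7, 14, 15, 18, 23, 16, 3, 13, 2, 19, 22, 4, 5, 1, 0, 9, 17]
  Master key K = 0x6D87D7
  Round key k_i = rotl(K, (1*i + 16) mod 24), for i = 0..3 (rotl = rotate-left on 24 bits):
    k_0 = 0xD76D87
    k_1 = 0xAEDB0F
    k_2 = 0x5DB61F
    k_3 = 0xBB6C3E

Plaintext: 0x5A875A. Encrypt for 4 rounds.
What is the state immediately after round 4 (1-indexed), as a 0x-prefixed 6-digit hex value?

s_0 = plaintext = 0x5A875A
s_1 = Round(s_0, k_0) = 0x49052B
s_2 = Round(s_1, k_1) = 0x04EC4F
s_3 = Round(s_2, k_2) = 0x69F4E7
s_4 = Round(s_3, k_3) = 0x256131

0x256131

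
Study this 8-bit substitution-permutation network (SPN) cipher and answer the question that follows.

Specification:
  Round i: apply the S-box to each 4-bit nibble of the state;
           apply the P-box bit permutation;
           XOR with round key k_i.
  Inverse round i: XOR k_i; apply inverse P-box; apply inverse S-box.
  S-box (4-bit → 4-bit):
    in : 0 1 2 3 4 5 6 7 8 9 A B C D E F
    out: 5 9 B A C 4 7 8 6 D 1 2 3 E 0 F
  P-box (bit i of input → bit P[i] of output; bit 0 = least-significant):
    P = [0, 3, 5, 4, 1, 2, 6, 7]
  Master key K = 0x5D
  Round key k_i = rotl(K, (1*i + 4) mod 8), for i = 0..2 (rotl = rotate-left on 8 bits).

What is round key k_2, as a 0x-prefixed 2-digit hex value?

K = 0x5D
k_0 = rotl(K, (1*0+4) mod 8) = rotl(K, 4) = 0xD5
k_1 = rotl(K, (1*1+4) mod 8) = rotl(K, 5) = 0xAB
k_2 = rotl(K, (1*2+4) mod 8) = rotl(K, 6) = 0x57

0x57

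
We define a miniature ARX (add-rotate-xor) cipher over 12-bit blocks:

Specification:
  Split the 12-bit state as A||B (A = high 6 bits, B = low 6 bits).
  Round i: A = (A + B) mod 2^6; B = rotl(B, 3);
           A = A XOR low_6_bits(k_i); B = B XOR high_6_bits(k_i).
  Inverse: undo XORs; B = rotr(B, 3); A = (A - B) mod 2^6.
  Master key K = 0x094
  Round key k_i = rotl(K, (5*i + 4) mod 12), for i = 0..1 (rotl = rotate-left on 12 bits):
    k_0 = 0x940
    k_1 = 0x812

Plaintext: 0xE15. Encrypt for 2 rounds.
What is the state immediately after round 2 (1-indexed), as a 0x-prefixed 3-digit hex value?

0x399

s_0 = plaintext = 0xE15
s_1 = Round(s_0, k_0) = 0x34F
s_2 = Round(s_1, k_1) = 0x399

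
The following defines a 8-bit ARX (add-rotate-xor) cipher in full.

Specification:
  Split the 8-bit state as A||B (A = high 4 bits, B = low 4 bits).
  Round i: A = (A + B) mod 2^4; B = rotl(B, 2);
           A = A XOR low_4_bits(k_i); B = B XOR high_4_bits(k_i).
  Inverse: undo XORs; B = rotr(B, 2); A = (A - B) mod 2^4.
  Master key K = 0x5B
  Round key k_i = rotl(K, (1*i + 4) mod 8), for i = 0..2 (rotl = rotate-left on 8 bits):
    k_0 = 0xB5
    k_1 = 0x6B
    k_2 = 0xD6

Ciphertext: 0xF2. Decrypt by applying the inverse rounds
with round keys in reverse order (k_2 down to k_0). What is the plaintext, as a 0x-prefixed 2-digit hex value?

0x77

s_0 = ciphertext = 0xF2
s_1 = InvRound(s_0, k_2) = 0xAF
s_2 = InvRound(s_1, k_1) = 0xB6
s_3 = InvRound(s_2, k_0) = 0x77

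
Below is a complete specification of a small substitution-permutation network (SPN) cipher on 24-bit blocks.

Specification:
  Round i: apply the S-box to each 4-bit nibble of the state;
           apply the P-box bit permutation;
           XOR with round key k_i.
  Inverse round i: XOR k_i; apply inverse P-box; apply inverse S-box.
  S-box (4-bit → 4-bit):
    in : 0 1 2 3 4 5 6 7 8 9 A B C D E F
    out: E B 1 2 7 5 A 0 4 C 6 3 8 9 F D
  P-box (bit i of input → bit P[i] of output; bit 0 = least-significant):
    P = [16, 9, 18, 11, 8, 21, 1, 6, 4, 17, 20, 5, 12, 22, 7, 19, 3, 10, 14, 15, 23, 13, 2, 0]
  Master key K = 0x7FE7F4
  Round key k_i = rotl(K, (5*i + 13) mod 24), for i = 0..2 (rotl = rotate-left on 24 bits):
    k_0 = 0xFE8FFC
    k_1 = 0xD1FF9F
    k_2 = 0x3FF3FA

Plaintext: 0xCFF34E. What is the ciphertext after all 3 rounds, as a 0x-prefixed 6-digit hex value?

s_0 = plaintext = 0xCFF34E
s_1 = Round(s_0, k_0) = 0xD15477
s_2 = Round(s_1, k_1) = 0x436B06
s_3 = Round(s_2, k_2) = 0xD5DDAC

0xD5DDAC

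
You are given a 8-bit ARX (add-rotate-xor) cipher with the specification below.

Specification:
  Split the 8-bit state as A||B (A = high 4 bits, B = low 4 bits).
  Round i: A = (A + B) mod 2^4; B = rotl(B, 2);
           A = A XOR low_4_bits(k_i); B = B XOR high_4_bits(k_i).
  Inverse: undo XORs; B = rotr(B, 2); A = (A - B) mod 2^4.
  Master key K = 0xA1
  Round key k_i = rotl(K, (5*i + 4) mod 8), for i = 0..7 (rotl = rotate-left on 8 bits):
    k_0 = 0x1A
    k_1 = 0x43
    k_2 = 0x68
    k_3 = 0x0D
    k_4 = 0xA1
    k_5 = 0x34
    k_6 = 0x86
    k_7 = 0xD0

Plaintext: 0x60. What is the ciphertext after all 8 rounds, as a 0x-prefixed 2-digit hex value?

0xDF

s_0 = plaintext = 0x60
s_1 = Round(s_0, k_0) = 0xC1
s_2 = Round(s_1, k_1) = 0xE0
s_3 = Round(s_2, k_2) = 0x66
s_4 = Round(s_3, k_3) = 0x19
s_5 = Round(s_4, k_4) = 0xBC
s_6 = Round(s_5, k_5) = 0x30
s_7 = Round(s_6, k_6) = 0x58
s_8 = Round(s_7, k_7) = 0xDF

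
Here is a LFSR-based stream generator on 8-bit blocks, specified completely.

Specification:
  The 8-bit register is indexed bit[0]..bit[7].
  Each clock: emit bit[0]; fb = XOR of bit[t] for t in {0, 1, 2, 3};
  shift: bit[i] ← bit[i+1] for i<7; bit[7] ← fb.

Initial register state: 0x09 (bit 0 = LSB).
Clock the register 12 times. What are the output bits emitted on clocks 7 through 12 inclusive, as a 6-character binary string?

000111

reg_0 = 0x09
clock 1: out=1, reg = 0x04
clock 2: out=0, reg = 0x82
clock 3: out=0, reg = 0xC1
clock 4: out=1, reg = 0xE0
clock 5: out=0, reg = 0x70
clock 6: out=0, reg = 0x38
clock 7: out=0, reg = 0x9C
clock 8: out=0, reg = 0x4E
clock 9: out=0, reg = 0xA7
clock 10: out=1, reg = 0xD3
clock 11: out=1, reg = 0x69
clock 12: out=1, reg = 0x34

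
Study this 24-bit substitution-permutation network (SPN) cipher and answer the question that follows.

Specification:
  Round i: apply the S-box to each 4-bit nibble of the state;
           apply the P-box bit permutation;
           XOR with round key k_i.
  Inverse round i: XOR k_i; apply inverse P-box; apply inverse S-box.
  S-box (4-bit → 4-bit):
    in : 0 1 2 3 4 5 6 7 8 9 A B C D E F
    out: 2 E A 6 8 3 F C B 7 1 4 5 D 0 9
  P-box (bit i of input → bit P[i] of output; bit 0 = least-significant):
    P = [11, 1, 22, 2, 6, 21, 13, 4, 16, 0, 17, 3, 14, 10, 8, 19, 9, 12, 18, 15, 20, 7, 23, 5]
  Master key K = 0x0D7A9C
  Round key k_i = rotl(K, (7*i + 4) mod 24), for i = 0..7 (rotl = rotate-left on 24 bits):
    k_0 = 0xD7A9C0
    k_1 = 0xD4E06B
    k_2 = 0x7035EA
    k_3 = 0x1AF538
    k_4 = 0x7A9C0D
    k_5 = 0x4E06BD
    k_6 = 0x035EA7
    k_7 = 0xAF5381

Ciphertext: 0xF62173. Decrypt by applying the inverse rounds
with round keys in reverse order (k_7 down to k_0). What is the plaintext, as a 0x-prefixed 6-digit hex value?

s_0 = ciphertext = 0xF62173
s_1 = InvRound(s_0, k_7) = 0x85FAD3
s_2 = InvRound(s_1, k_6) = 0x770BD4
s_3 = InvRound(s_2, k_5) = 0xFE185A
s_4 = InvRound(s_3, k_4) = 0xB700F2
s_5 = InvRound(s_4, k_3) = 0x316F90
s_6 = InvRound(s_5, k_2) = 0x45AFF9
s_7 = InvRound(s_6, k_1) = 0x9A9A45
s_8 = InvRound(s_7, k_0) = 0x0975B7

0x0975B7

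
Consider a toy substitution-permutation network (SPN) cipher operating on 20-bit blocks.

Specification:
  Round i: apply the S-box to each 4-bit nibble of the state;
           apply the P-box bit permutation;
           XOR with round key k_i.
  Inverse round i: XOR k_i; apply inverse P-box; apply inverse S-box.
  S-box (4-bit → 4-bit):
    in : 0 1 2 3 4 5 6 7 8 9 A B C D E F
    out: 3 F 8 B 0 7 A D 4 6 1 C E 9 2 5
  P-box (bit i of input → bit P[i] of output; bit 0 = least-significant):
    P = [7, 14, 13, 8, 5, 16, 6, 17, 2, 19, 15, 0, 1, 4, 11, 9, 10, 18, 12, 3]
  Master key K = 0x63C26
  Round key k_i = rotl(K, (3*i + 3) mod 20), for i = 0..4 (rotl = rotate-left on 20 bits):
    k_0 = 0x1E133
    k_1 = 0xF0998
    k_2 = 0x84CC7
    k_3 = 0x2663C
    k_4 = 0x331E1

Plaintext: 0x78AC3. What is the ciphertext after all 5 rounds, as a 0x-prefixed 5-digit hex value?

0x16AF1

s_0 = plaintext = 0x78AC3
s_1 = Round(s_0, k_0) = 0x2BCFF
s_2 = Round(s_1, k_1) = 0x7A371
s_3 = Round(s_2, k_2) = 0x23928
s_4 = Round(s_3, k_3) = 0x8C426
s_5 = Round(s_4, k_4) = 0x16AF1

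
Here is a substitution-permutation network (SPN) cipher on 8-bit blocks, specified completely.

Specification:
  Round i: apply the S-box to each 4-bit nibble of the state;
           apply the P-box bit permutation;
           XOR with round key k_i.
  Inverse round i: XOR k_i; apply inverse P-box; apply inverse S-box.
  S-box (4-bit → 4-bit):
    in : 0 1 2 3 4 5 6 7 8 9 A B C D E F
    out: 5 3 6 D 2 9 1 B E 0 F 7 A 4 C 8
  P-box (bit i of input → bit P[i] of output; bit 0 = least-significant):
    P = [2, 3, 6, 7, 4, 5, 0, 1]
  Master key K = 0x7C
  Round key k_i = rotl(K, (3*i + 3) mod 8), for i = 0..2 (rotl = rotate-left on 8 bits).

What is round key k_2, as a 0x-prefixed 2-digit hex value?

0xF8

K = 0x7C
k_0 = rotl(K, (3*0+3) mod 8) = rotl(K, 3) = 0xE3
k_1 = rotl(K, (3*1+3) mod 8) = rotl(K, 6) = 0x1F
k_2 = rotl(K, (3*2+3) mod 8) = rotl(K, 1) = 0xF8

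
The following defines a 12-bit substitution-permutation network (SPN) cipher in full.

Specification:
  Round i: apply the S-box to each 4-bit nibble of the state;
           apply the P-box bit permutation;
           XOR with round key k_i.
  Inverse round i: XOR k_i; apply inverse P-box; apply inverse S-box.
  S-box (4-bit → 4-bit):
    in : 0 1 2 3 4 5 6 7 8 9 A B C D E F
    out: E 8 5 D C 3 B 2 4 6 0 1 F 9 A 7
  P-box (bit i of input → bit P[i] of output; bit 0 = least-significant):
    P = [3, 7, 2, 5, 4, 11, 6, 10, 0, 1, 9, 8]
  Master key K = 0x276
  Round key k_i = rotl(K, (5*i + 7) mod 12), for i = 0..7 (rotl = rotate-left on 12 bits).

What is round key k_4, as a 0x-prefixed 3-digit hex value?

0x3B1

K = 0x276
k_0 = rotl(K, (5*0+7) mod 12) = rotl(K, 7) = 0xB13
k_1 = rotl(K, (5*1+7) mod 12) = rotl(K, 0) = 0x276
k_2 = rotl(K, (5*2+7) mod 12) = rotl(K, 5) = 0xEC4
k_3 = rotl(K, (5*3+7) mod 12) = rotl(K, 10) = 0x89D
k_4 = rotl(K, (5*4+7) mod 12) = rotl(K, 3) = 0x3B1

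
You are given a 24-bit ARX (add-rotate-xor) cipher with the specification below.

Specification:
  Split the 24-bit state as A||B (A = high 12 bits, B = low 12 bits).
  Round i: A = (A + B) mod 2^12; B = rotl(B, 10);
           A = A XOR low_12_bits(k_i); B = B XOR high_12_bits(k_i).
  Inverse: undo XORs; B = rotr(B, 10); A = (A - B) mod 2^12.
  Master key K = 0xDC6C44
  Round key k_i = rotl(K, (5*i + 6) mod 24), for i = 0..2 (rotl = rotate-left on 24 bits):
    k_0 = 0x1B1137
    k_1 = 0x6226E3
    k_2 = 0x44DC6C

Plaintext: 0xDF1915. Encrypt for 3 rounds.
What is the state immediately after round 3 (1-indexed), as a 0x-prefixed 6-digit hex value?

0xCC99BA

s_0 = plaintext = 0xDF1915
s_1 = Round(s_0, k_0) = 0x6317F4
s_2 = Round(s_1, k_1) = 0x8C67DF
s_3 = Round(s_2, k_2) = 0xCC99BA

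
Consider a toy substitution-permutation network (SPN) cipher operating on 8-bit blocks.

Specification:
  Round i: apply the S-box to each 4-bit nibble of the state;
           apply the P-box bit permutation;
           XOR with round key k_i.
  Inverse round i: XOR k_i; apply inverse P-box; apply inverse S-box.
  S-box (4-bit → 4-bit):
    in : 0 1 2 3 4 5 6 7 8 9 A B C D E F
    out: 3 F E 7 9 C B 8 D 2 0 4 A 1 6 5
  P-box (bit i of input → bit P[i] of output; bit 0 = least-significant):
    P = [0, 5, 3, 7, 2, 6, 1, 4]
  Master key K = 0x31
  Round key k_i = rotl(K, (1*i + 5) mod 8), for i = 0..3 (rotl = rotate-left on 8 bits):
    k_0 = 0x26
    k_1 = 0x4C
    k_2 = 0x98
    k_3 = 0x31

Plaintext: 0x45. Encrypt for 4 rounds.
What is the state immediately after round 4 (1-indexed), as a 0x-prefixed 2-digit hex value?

s_0 = plaintext = 0x45
s_1 = Round(s_0, k_0) = 0xBA
s_2 = Round(s_1, k_1) = 0x4E
s_3 = Round(s_2, k_2) = 0xA4
s_4 = Round(s_3, k_3) = 0xB0

0xB0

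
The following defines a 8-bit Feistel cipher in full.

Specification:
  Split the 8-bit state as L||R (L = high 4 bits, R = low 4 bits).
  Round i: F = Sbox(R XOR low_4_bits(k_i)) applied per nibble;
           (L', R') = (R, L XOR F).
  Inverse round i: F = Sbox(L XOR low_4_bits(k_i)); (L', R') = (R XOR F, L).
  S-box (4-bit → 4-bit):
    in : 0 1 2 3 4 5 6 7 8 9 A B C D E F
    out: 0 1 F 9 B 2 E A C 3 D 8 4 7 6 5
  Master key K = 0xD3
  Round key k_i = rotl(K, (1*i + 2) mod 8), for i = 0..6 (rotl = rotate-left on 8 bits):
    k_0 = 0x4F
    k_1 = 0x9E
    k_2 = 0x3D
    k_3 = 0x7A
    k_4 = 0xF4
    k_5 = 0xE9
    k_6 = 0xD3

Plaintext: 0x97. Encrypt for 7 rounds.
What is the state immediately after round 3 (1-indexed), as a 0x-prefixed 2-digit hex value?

s_0 = plaintext = 0x97
s_1 = Round(s_0, k_0) = 0x75
s_2 = Round(s_1, k_1) = 0x5F
s_3 = Round(s_2, k_2) = 0xFA
s_4 = Round(s_3, k_3) = 0xAF
s_5 = Round(s_4, k_4) = 0xF2
s_6 = Round(s_5, k_5) = 0x27
s_7 = Round(s_6, k_6) = 0x79

0xFA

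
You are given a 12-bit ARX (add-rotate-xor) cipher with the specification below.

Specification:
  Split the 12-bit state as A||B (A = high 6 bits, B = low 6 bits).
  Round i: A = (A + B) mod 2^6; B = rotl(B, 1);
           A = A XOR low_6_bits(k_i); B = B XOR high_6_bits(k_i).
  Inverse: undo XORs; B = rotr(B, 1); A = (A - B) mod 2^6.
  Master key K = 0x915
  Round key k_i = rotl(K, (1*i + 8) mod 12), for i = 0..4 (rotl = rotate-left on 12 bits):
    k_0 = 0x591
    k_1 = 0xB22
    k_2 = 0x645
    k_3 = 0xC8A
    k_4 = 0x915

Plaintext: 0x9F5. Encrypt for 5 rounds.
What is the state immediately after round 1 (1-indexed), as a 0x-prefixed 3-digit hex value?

s_0 = plaintext = 0x9F5
s_1 = Round(s_0, k_0) = 0x37D
s_2 = Round(s_1, k_1) = 0xA17
s_3 = Round(s_2, k_2) = 0xEB7
s_4 = Round(s_3, k_3) = 0xEDD
s_5 = Round(s_4, k_4) = 0x35E

0x37D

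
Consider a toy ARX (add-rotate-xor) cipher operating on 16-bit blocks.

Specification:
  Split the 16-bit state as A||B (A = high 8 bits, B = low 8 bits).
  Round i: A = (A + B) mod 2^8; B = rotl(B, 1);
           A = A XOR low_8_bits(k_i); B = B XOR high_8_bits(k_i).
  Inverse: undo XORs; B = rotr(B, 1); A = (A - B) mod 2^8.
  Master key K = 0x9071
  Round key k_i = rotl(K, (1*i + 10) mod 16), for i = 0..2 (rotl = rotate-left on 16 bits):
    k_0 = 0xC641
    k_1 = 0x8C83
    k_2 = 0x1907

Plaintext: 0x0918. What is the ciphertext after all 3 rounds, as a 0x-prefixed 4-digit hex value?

0x31DB

s_0 = plaintext = 0x0918
s_1 = Round(s_0, k_0) = 0x60F6
s_2 = Round(s_1, k_1) = 0xD561
s_3 = Round(s_2, k_2) = 0x31DB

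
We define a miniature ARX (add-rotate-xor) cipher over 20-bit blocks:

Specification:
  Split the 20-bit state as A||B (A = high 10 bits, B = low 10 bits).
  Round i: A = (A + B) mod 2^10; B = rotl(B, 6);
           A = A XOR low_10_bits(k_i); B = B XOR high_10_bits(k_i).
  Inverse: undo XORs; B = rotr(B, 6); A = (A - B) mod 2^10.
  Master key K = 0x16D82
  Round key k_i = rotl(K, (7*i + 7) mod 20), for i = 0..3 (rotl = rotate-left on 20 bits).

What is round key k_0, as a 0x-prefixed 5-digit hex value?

K = 0x16D82
k_0 = rotl(K, (7*0+7) mod 20) = rotl(K, 7) = 0x6C10B

0x6C10B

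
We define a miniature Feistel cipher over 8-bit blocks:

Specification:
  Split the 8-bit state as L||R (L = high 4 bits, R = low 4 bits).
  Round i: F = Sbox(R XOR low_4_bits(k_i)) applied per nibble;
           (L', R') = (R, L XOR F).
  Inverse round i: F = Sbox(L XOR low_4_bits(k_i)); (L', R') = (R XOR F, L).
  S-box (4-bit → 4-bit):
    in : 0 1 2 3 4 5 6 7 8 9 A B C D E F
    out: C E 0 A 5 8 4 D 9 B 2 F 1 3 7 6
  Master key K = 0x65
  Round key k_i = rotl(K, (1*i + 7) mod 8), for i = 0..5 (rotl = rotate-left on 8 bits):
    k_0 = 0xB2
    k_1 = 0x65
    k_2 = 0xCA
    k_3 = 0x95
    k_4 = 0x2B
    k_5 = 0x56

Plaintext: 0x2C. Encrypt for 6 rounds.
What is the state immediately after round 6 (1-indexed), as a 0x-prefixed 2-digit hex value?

s_0 = plaintext = 0x2C
s_1 = Round(s_0, k_0) = 0xC5
s_2 = Round(s_1, k_1) = 0x50
s_3 = Round(s_2, k_2) = 0x07
s_4 = Round(s_3, k_3) = 0x70
s_5 = Round(s_4, k_4) = 0x08
s_6 = Round(s_5, k_5) = 0x87

0x87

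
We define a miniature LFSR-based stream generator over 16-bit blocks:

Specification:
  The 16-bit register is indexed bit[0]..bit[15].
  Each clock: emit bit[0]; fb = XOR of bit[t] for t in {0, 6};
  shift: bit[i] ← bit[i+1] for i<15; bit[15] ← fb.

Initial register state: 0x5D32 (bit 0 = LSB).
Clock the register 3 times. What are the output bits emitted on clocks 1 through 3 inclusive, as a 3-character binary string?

010

reg_0 = 0x5D32
clock 1: out=0, reg = 0x2E99
clock 2: out=1, reg = 0x974C
clock 3: out=0, reg = 0xCBA6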